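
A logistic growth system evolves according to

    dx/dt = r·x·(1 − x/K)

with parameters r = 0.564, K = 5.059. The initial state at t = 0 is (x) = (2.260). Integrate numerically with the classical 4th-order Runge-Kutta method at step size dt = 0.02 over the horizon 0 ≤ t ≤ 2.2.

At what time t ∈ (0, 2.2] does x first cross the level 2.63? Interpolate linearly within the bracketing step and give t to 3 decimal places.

t=0.000: state=(2.260)
step 1 (dt=0.02): k1=(0.705), k2=(0.706), k3=(0.706), k4=(0.706); state += dt/6·(k1+2k2+2k3+k4)
t=0.020: state=(2.274)
t=0.040: state=(2.288)
t=0.060: state=(2.302)
continuing one RK4 step at a time; state shown every 5 steps (Δt=0.1):
t=0.100: state=(2.331)
t=0.200: state=(2.402)
t=0.300: state=(2.473)
t=0.400: state=(2.544)
t=0.500: state=(2.616)
t=0.520: state=(2.630)
next step: t=0.540: state=(2.644) — x has crossed 2.63
linear interpolation between t=0.520 (2.62985) and t=0.540 (2.64409) → t≈0.520

t = 0.520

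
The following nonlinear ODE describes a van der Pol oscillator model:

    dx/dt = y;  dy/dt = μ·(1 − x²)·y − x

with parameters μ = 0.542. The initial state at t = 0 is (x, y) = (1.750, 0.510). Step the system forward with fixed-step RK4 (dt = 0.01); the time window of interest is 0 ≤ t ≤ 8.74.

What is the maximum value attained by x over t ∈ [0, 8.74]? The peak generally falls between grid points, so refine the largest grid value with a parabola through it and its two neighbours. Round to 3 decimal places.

max x = 1.996

t=0.000: state=(1.750, 0.510)
step 1 (dt=0.01): k1=(0.510, -2.320), k2=(0.498, -2.312), k3=(0.498, -2.312), k4=(0.487, -2.304); state += dt/6·(k1+2k2+2k3+k4)
t=0.010: state=(1.755, 0.487)
t=0.020: state=(1.760, 0.464)
t=0.030: state=(1.764, 0.441)
continuing one RK4 step at a time; state shown every 50 steps (Δt=0.5):
t=0.500: state=(1.757, -0.394)
t=1.000: state=(1.421, -0.919)
t=1.500: state=(0.845, -1.398)
t=2.000: state=(0.004, -1.970)
t=2.500: state=(-1.054, -2.071)
t=3.000: state=(-1.824, -0.858)
t=3.500: state=(-1.941, 0.268)
t=4.000: state=(-1.653, 0.829)
t=4.500: state=(-1.132, 1.263)
t=5.000: state=(-0.370, 1.810)
t=5.500: state=(0.668, 2.244)
t=6.000: state=(1.650, 1.421)
t=6.500: state=(1.995, 0.045)
t=7.000: state=(1.817, -0.668)
t=7.500: state=(1.373, -1.099)
t=8.000: state=(0.708, -1.586)
t=8.500: state=(-0.233, -2.160)
t=8.740: state=(-0.768, -2.251)
largest grid value and its neighbours: x(6.510)=1.99557, x(6.520)=1.99572, x(6.530)=1.99566
parabola through these three points peaks at t≈6.522 with x≈1.99572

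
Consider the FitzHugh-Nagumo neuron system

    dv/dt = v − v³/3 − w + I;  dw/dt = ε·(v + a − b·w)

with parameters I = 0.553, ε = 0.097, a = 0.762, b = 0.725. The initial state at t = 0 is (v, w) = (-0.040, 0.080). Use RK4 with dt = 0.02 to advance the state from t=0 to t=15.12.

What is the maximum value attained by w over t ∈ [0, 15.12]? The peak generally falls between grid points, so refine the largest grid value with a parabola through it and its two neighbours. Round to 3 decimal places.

max w = 1.503

t=0.000: state=(-0.040, 0.080)
step 1 (dt=0.02): k1=(0.433, 0.064), k2=(0.437, 0.065), k3=(0.437, 0.065), k4=(0.440, 0.065); state += dt/6·(k1+2k2+2k3+k4)
t=0.020: state=(-0.031, 0.081)
t=0.040: state=(-0.022, 0.083)
t=0.060: state=(-0.013, 0.084)
continuing one RK4 step at a time; state shown every 25 steps (Δt=0.5):
t=0.500: state=(0.230, 0.118)
t=1.000: state=(0.629, 0.170)
t=1.500: state=(1.121, 0.242)
t=2.000: state=(1.516, 0.334)
t=2.500: state=(1.697, 0.436)
t=3.000: state=(1.737, 0.539)
t=3.500: state=(1.720, 0.639)
t=4.000: state=(1.682, 0.735)
t=4.500: state=(1.636, 0.825)
t=5.000: state=(1.587, 0.909)
t=5.500: state=(1.535, 0.989)
t=6.000: state=(1.481, 1.063)
t=6.500: state=(1.424, 1.131)
t=7.000: state=(1.364, 1.195)
t=7.500: state=(1.300, 1.254)
t=8.000: state=(1.230, 1.307)
t=8.500: state=(1.154, 1.355)
t=9.000: state=(1.069, 1.397)
t=9.500: state=(0.970, 1.434)
t=10.000: state=(0.851, 1.464)
t=10.500: state=(0.699, 1.487)
t=11.000: state=(0.491, 1.501)
t=11.500: state=(0.182, 1.502)
t=12.000: state=(-0.311, 1.484)
t=12.500: state=(-1.033, 1.438)
t=13.000: state=(-1.681, 1.358)
t=13.500: state=(-1.938, 1.260)
t=14.000: state=(-1.980, 1.159)
t=14.500: state=(-1.964, 1.061)
t=15.000: state=(-1.934, 0.968)
t=15.120: state=(-1.927, 0.946)
largest grid value and its neighbours: w(11.280)=1.50313, w(11.300)=1.50313, w(11.320)=1.50311
parabola through these three points peaks at t≈11.292 with w≈1.50313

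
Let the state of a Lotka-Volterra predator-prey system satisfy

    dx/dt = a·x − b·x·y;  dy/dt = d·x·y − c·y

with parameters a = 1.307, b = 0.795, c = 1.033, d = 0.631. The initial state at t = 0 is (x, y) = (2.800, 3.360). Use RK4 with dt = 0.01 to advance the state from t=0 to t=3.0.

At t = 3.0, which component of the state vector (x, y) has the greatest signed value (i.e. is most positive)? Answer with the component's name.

t=0.000: state=(2.800, 3.360)
step 1 (dt=0.01): k1=(-3.820, 2.466), k2=(-3.821, 2.434), k3=(-3.821, 2.434), k4=(-3.821, 2.402); state += dt/6·(k1+2k2+2k3+k4)
t=0.010: state=(2.762, 3.384)
t=0.020: state=(2.724, 3.408)
t=0.030: state=(2.685, 3.431)
continuing one RK4 step at a time; state shown every 10 steps (Δt=0.1):
t=0.100: state=(2.421, 3.573)
t=0.200: state=(2.065, 3.711)
t=0.300: state=(1.746, 3.774)
t=0.400: state=(1.474, 3.767)
t=0.500: state=(1.248, 3.701)
t=0.600: state=(1.064, 3.589)
t=0.700: state=(0.917, 3.445)
t=0.800: state=(0.800, 3.280)
t=0.900: state=(0.707, 3.101)
t=1.000: state=(0.634, 2.918)
t=1.100: state=(0.578, 2.734)
t=1.200: state=(0.533, 2.553)
t=1.300: state=(0.500, 2.379)
t=1.400: state=(0.475, 2.212)
t=1.500: state=(0.456, 2.054)
t=1.600: state=(0.444, 1.906)
t=1.700: state=(0.438, 1.768)
t=1.800: state=(0.436, 1.639)
t=1.900: state=(0.438, 1.519)
t=2.000: state=(0.444, 1.409)
t=2.100: state=(0.455, 1.307)
t=2.200: state=(0.469, 1.213)
t=2.300: state=(0.487, 1.128)
t=2.400: state=(0.509, 1.050)
t=2.500: state=(0.535, 0.978)
t=2.600: state=(0.565, 0.913)
t=2.700: state=(0.601, 0.855)
t=2.800: state=(0.641, 0.801)
t=2.900: state=(0.687, 0.754)
t=3.000: state=(0.738, 0.711)
compare at T: x=0.738, y=0.711

largest component: x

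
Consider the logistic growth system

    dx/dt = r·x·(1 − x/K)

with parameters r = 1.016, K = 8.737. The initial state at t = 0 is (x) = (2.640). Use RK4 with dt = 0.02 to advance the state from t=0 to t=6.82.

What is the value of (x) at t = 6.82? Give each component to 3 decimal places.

t=0.000: state=(2.640)
step 1 (dt=0.02): k1=(1.872), k2=(1.879), k3=(1.879), k4=(1.887); state += dt/6·(k1+2k2+2k3+k4)
t=0.020: state=(2.678)
t=0.040: state=(2.715)
t=0.060: state=(2.754)
continuing one RK4 step at a time; state shown every 25 steps (Δt=0.5):
t=0.500: state=(3.656)
t=1.000: state=(4.758)
t=1.500: state=(5.813)
t=2.000: state=(6.707)
t=2.500: state=(7.391)
t=3.000: state=(7.874)
t=3.500: state=(8.197)
t=4.000: state=(8.404)
t=4.500: state=(8.533)
t=5.000: state=(8.613)
t=5.500: state=(8.662)
t=6.000: state=(8.692)
t=6.500: state=(8.710)
t=6.820: state=(8.717)

(x) = (8.717)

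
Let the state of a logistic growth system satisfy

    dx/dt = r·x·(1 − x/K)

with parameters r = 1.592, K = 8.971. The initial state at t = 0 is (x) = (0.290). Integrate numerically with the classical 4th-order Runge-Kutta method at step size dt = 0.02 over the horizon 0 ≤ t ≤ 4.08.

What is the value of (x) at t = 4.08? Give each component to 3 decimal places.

(x) = (8.583)

t=0.000: state=(0.290)
step 1 (dt=0.02): k1=(0.447), k2=(0.453), k3=(0.454), k4=(0.460); state += dt/6·(k1+2k2+2k3+k4)
t=0.020: state=(0.299)
t=0.040: state=(0.308)
t=0.060: state=(0.318)
continuing one RK4 step at a time; state shown every 10 steps (Δt=0.2):
t=0.200: state=(0.394)
t=0.400: state=(0.533)
t=0.600: state=(0.717)
t=0.800: state=(0.957)
t=1.000: state=(1.265)
t=1.200: state=(1.652)
t=1.400: state=(2.124)
t=1.600: state=(2.683)
t=1.800: state=(3.317)
t=2.000: state=(4.005)
t=2.200: state=(4.717)
t=2.400: state=(5.418)
t=2.600: state=(6.074)
t=2.800: state=(6.660)
t=3.000: state=(7.163)
t=3.200: state=(7.580)
t=3.400: state=(7.915)
t=3.600: state=(8.177)
t=3.800: state=(8.379)
t=4.000: state=(8.533)
t=4.080: state=(8.583)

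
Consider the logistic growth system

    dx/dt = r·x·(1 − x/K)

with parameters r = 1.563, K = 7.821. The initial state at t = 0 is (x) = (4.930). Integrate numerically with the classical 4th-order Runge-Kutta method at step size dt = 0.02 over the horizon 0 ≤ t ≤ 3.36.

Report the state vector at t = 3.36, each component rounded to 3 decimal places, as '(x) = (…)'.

t=0.000: state=(4.930)
step 1 (dt=0.02): k1=(2.848), k2=(2.837), k3=(2.837), k4=(2.825); state += dt/6·(k1+2k2+2k3+k4)
t=0.020: state=(4.987)
t=0.040: state=(5.043)
t=0.060: state=(5.099)
continuing one RK4 step at a time; state shown every 10 steps (Δt=0.2):
t=0.200: state=(5.473)
t=0.400: state=(5.953)
t=0.600: state=(6.361)
t=0.800: state=(6.696)
t=1.000: state=(6.965)
t=1.200: state=(7.176)
t=1.400: state=(7.339)
t=1.600: state=(7.462)
t=1.800: state=(7.555)
t=2.000: state=(7.625)
t=2.200: state=(7.676)
t=2.400: state=(7.715)
t=2.600: state=(7.743)
t=2.800: state=(7.764)
t=3.000: state=(7.779)
t=3.200: state=(7.790)
t=3.360: state=(7.797)

(x) = (7.797)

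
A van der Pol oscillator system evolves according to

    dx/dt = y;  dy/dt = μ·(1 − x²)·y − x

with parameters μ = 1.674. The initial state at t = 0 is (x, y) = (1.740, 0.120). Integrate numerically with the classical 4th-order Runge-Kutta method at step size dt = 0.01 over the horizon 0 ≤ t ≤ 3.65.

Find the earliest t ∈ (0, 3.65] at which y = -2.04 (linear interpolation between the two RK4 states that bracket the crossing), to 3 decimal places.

t = 2.049

t=0.000: state=(1.740, 0.120)
step 1 (dt=0.01): k1=(0.120, -2.147), k2=(0.109, -2.112), k3=(0.109, -2.112), k4=(0.099, -2.077); state += dt/6·(k1+2k2+2k3+k4)
t=0.010: state=(1.741, 0.099)
t=0.020: state=(1.742, 0.078)
t=0.030: state=(1.743, 0.059)
continuing one RK4 step at a time; state shown every 20 steps (Δt=0.2):
t=0.200: state=(1.729, -0.192)
t=0.400: state=(1.673, -0.354)
t=0.600: state=(1.592, -0.454)
t=0.800: state=(1.493, -0.534)
t=1.000: state=(1.378, -0.618)
t=1.200: state=(1.244, -0.719)
t=1.400: state=(1.087, -0.858)
t=1.600: state=(0.897, -1.061)
t=1.800: state=(0.656, -1.376)
t=2.000: state=(0.334, -1.879)
t=2.040: state=(0.256, -2.009)
next step: t=2.050: state=(0.236, -2.043) — y has crossed -2.04
linear interpolation between t=2.040 (-2.00917) and t=2.050 (-2.04350) → t≈2.049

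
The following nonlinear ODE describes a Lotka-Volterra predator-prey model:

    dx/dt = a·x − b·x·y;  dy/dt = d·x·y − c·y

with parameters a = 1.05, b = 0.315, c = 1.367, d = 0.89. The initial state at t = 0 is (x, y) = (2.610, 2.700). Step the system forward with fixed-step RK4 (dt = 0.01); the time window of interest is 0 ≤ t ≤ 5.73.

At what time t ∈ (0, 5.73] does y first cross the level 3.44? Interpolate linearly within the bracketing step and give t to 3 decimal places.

t = 0.244

t=0.000: state=(2.610, 2.700)
step 1 (dt=0.01): k1=(0.521, 2.581), k2=(0.511, 2.600), k3=(0.511, 2.600), k4=(0.500, 2.618); state += dt/6·(k1+2k2+2k3+k4)
t=0.010: state=(2.615, 2.726)
t=0.020: state=(2.620, 2.752)
t=0.030: state=(2.625, 2.779)
continuing one RK4 step at a time; state shown every 20 steps (Δt=0.2):
t=0.200: state=(2.668, 3.291)
t=0.240: state=(2.667, 3.426)
next step: t=0.250: state=(2.667, 3.461) — y has crossed 3.44
linear interpolation between t=0.240 (3.42590) and t=0.250 (3.46056) → t≈0.244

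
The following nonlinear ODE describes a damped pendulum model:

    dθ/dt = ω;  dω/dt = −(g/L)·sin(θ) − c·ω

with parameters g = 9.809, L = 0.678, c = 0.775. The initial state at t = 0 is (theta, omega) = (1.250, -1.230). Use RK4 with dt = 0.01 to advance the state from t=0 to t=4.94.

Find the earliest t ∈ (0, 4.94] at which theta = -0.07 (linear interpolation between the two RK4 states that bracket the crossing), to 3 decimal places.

t = 0.423

t=0.000: state=(1.250, -1.230)
step 1 (dt=0.01): k1=(-1.230, -12.776), k2=(-1.294, -12.698), k3=(-1.293, -12.697), k4=(-1.357, -12.618); state += dt/6·(k1+2k2+2k3+k4)
t=0.010: state=(1.237, -1.357)
t=0.020: state=(1.223, -1.482)
t=0.030: state=(1.207, -1.606)
continuing one RK4 step at a time; state shown every 20 steps (Δt=0.2):
t=0.200: state=(0.775, -3.345)
t=0.400: state=(0.019, -3.874)
t=0.420: state=(-0.058, -3.809)
next step: t=0.430: state=(-0.096, -3.768) — theta has crossed -0.07
linear interpolation between t=0.420 (-0.05835) and t=0.430 (-0.09624) → t≈0.423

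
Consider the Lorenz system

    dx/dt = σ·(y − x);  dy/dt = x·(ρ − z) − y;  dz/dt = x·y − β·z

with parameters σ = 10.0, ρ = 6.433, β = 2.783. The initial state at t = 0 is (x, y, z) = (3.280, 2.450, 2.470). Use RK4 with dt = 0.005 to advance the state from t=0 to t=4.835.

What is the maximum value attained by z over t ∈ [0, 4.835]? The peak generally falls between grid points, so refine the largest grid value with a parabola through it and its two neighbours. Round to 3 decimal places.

max z = 6.923

t=0.000: state=(3.280, 2.450, 2.470)
step 1 (dt=0.005): k1=(-8.300, 10.549, 1.162), k2=(-7.829, 10.431, 1.189), k3=(-7.844, 10.435, 1.191), k4=(-7.386, 10.322, 1.218); state += dt/6·(k1+2k2+2k3+k4)
t=0.005: state=(3.241, 2.502, 2.476)
t=0.010: state=(3.206, 2.553, 2.482)
t=0.015: state=(3.175, 2.603, 2.489)
continuing one RK4 step at a time; state shown every 40 steps (Δt=0.2):
t=0.200: state=(3.564, 4.163, 3.116)
t=0.400: state=(4.779, 5.244, 4.967)
t=0.600: state=(4.969, 4.677, 6.746)
t=0.800: state=(4.014, 3.498, 6.629)
t=1.000: state=(3.274, 3.078, 5.548)
t=1.200: state=(3.201, 3.303, 4.724)
t=1.400: state=(3.583, 3.836, 4.571)
t=1.600: state=(4.080, 4.289, 5.057)
t=1.800: state=(4.297, 4.292, 5.713)
t=2.000: state=(4.102, 3.941, 5.934)
t=2.200: state=(3.787, 3.659, 5.670)
t=2.400: state=(3.648, 3.639, 5.303)
t=2.600: state=(3.727, 3.804, 5.137)
t=2.800: state=(3.903, 3.988, 5.237)
t=3.000: state=(4.019, 4.043, 5.461)
t=3.200: state=(3.997, 3.957, 5.598)
t=3.400: state=(3.894, 3.841, 5.561)
t=3.600: state=(3.817, 3.797, 5.435)
t=3.800: state=(3.818, 3.836, 5.344)
t=4.000: state=(3.872, 3.903, 5.347)
t=4.200: state=(3.924, 3.940, 5.416)
t=4.400: state=(3.933, 3.926, 5.478)
t=4.600: state=(3.904, 3.886, 5.487)
t=4.800: state=(3.872, 3.860, 5.451)
t=4.835: state=(3.868, 3.858, 5.443)
largest grid value and its neighbours: z(0.675)=6.92227, z(0.680)=6.92319, z(0.685)=6.92284
parabola through these three points peaks at t≈0.681 with z≈6.92322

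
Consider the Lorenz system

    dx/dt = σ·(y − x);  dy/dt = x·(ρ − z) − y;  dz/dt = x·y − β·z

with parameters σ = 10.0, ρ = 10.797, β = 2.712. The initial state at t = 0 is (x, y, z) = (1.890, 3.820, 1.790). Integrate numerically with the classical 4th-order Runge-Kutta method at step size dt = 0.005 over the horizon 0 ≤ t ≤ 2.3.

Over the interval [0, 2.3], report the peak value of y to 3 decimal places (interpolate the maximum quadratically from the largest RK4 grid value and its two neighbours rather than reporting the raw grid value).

max y = 9.938

t=0.000: state=(1.890, 3.820, 1.790)
step 1 (dt=0.005): k1=(19.300, 13.203, 2.365), k2=(19.148, 13.593, 2.598), k3=(19.161, 13.588, 2.596), k4=(19.021, 13.972, 2.831); state += dt/6·(k1+2k2+2k3+k4)
t=0.005: state=(1.986, 3.888, 1.803)
t=0.010: state=(2.080, 3.960, 1.818)
t=0.015: state=(2.174, 4.035, 1.836)
continuing one RK4 step at a time; state shown every 20 steps (Δt=0.1):
t=0.100: state=(3.775, 5.796, 2.585)
t=0.200: state=(6.048, 8.509, 5.124)
t=0.300: state=(8.280, 9.926, 9.986)
t=0.400: state=(8.637, 7.549, 14.462)
t=0.500: state=(6.504, 3.779, 14.770)
t=0.600: state=(3.999, 1.948, 12.485)
t=0.700: state=(2.535, 1.616, 9.990)
t=0.800: state=(2.023, 1.852, 7.947)
t=0.900: state=(2.095, 2.382, 6.432)
t=1.000: state=(2.570, 3.234, 5.474)
t=1.100: state=(3.431, 4.494, 5.190)
t=1.200: state=(4.689, 6.120, 5.865)
t=1.300: state=(6.175, 7.613, 7.815)
t=1.400: state=(7.272, 7.866, 10.677)
t=1.500: state=(7.163, 6.360, 12.762)
t=1.600: state=(5.913, 4.408, 12.799)
t=1.700: state=(4.499, 3.293, 11.457)
t=1.800: state=(3.608, 3.036, 9.819)
t=1.900: state=(3.324, 3.303, 8.425)
t=2.000: state=(3.522, 3.922, 7.495)
t=2.100: state=(4.093, 4.820, 7.171)
t=2.200: state=(4.931, 5.849, 7.592)
t=2.300: state=(5.831, 6.648, 8.783)
largest grid value and its neighbours: y(0.290)=9.93666, y(0.295)=9.93685, y(0.300)=9.92626
parabola through these three points peaks at t≈0.293 with y≈9.93811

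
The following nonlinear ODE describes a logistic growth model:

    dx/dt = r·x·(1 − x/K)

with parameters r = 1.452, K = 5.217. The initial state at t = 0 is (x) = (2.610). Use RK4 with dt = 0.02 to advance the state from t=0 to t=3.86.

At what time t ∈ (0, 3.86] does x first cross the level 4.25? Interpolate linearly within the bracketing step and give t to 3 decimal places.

t = 1.019

t=0.000: state=(2.610)
step 1 (dt=0.02): k1=(1.894), k2=(1.894), k3=(1.894), k4=(1.893); state += dt/6·(k1+2k2+2k3+k4)
t=0.020: state=(2.648)
t=0.040: state=(2.686)
t=0.060: state=(2.724)
continuing one RK4 step at a time; state shown every 10 steps (Δt=0.2):
t=0.200: state=(2.986)
t=0.400: state=(3.347)
t=0.600: state=(3.679)
t=0.800: state=(3.974)
t=1.000: state=(4.228)
next step: t=1.020: state=(4.251) — x has crossed 4.25
linear interpolation between t=1.000 (4.22829) and t=1.020 (4.25135) → t≈1.019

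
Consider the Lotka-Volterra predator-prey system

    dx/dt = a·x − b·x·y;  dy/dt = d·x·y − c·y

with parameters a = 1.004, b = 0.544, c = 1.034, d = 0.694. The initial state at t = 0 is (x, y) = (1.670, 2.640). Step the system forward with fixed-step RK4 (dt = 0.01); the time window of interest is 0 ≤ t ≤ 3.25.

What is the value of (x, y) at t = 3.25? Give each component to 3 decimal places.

t=0.000: state=(1.670, 2.640)
step 1 (dt=0.01): k1=(-0.722, 0.330), k2=(-0.722, 0.324), k3=(-0.722, 0.324), k4=(-0.722, 0.317); state += dt/6·(k1+2k2+2k3+k4)
t=0.010: state=(1.663, 2.643)
t=0.020: state=(1.656, 2.646)
t=0.030: state=(1.648, 2.649)
continuing one RK4 step at a time; state shown every 20 steps (Δt=0.2):
t=0.200: state=(1.528, 2.680)
t=0.400: state=(1.395, 2.669)
t=0.600: state=(1.279, 2.613)
t=0.800: state=(1.182, 2.520)
t=1.000: state=(1.106, 2.401)
t=1.200: state=(1.048, 2.267)
t=1.400: state=(1.009, 2.126)
t=1.600: state=(0.986, 1.985)
t=1.800: state=(0.979, 1.850)
t=2.000: state=(0.985, 1.724)
t=2.200: state=(1.005, 1.609)
t=2.400: state=(1.037, 1.507)
t=2.600: state=(1.081, 1.419)
t=2.800: state=(1.137, 1.346)
t=3.000: state=(1.204, 1.288)
t=3.200: state=(1.283, 1.244)
t=3.250: state=(1.304, 1.236)

(x, y) = (1.304, 1.236)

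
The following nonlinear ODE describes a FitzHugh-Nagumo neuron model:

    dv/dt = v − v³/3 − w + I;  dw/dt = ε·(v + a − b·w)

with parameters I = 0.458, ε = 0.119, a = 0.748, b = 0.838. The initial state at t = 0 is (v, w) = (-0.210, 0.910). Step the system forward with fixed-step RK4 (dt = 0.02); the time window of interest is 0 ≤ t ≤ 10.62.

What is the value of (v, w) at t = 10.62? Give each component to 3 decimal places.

t=0.000: state=(-0.210, 0.910)
step 1 (dt=0.02): k1=(-0.659, -0.027), k2=(-0.665, -0.027), k3=(-0.665, -0.027), k4=(-0.671, -0.028); state += dt/6·(k1+2k2+2k3+k4)
t=0.020: state=(-0.223, 0.909)
t=0.040: state=(-0.237, 0.909)
t=0.060: state=(-0.251, 0.908)
continuing one RK4 step at a time; state shown every 25 steps (Δt=0.5):
t=0.500: state=(-0.618, 0.886)
t=1.000: state=(-1.136, 0.835)
t=1.500: state=(-1.555, 0.759)
t=2.000: state=(-1.743, 0.669)
t=2.500: state=(-1.785, 0.577)
t=3.000: state=(-1.771, 0.489)
t=3.500: state=(-1.741, 0.406)
t=4.000: state=(-1.705, 0.330)
t=4.500: state=(-1.667, 0.260)
t=5.000: state=(-1.629, 0.195)
t=5.500: state=(-1.592, 0.135)
t=6.000: state=(-1.554, 0.081)
t=6.500: state=(-1.517, 0.031)
t=7.000: state=(-1.480, -0.014)
t=7.500: state=(-1.444, -0.055)
t=8.000: state=(-1.408, -0.091)
t=8.500: state=(-1.372, -0.124)
t=9.000: state=(-1.337, -0.153)
t=9.500: state=(-1.301, -0.179)
t=10.000: state=(-1.266, -0.201)
t=10.500: state=(-1.231, -0.221)
t=10.620: state=(-1.223, -0.225)

(v, w) = (-1.223, -0.225)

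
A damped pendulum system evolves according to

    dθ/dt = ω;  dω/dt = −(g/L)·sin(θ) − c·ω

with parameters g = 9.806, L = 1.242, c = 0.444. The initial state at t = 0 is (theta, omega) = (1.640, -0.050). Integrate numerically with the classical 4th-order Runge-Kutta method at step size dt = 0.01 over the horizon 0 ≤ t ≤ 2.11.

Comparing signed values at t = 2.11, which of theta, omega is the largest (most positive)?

t=0.000: state=(1.640, -0.050)
step 1 (dt=0.01): k1=(-0.050, -7.854), k2=(-0.089, -7.837), k3=(-0.089, -7.837), k4=(-0.128, -7.820); state += dt/6·(k1+2k2+2k3+k4)
t=0.010: state=(1.639, -0.128)
t=0.020: state=(1.637, -0.206)
t=0.030: state=(1.635, -0.284)
continuing one RK4 step at a time; state shown every 10 steps (Δt=0.1):
t=0.100: state=(1.596, -0.819)
t=0.200: state=(1.477, -1.555)
t=0.300: state=(1.287, -2.245)
t=0.400: state=(1.031, -2.855)
t=0.500: state=(0.721, -3.323)
t=0.600: state=(0.373, -3.579)
t=0.700: state=(0.014, -3.570)
t=0.800: state=(-0.332, -3.291)
t=0.900: state=(-0.637, -2.786)
t=1.000: state=(-0.884, -2.131)
t=1.100: state=(-1.061, -1.398)
t=1.200: state=(-1.163, -0.643)
t=1.300: state=(-1.190, 0.100)
t=1.400: state=(-1.144, 0.807)
t=1.500: state=(-1.030, 1.457)
t=1.600: state=(-0.855, 2.020)
t=1.700: state=(-0.630, 2.455)
t=1.800: state=(-0.370, 2.718)
t=1.900: state=(-0.094, 2.777)
t=2.000: state=(0.178, 2.622)
t=2.100: state=(0.424, 2.277)
t=2.110: state=(0.447, 2.233)
compare at T: theta=0.447, omega=2.233

largest component: omega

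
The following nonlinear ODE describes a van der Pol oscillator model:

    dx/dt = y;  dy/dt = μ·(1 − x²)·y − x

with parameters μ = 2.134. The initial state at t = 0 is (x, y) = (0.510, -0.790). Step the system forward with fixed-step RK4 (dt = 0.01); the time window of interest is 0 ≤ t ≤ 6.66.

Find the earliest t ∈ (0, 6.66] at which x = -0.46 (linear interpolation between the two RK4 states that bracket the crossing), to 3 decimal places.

t = 0.600

t=0.000: state=(0.510, -0.790)
step 1 (dt=0.01): k1=(-0.790, -1.757), k2=(-0.799, -1.774), k3=(-0.799, -1.774), k4=(-0.808, -1.791); state += dt/6·(k1+2k2+2k3+k4)
t=0.010: state=(0.502, -0.808)
t=0.020: state=(0.494, -0.826)
t=0.030: state=(0.485, -0.844)
continuing one RK4 step at a time; state shown every 25 steps (Δt=0.25):
t=0.250: state=(0.247, -1.365)
t=0.500: state=(-0.206, -2.324)
t=0.590: state=(-0.433, -2.730)
next step: t=0.600: state=(-0.461, -2.773) — x has crossed -0.46
linear interpolation between t=0.590 (-0.43327) and t=0.600 (-0.46078) → t≈0.600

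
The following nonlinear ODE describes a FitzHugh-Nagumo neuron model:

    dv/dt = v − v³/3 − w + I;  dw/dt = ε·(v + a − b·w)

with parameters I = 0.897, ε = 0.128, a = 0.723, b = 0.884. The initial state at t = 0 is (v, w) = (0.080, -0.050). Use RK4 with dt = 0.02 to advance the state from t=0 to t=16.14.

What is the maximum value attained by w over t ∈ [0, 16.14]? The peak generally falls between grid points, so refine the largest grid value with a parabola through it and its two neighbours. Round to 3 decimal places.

t=0.000: state=(0.080, -0.050)
step 1 (dt=0.02): k1=(1.027, 0.108), k2=(1.036, 0.110), k3=(1.036, 0.110), k4=(1.045, 0.111); state += dt/6·(k1+2k2+2k3+k4)
t=0.020: state=(0.101, -0.048)
t=0.040: state=(0.122, -0.046)
t=0.060: state=(0.143, -0.043)
continuing one RK4 step at a time; state shown every 50 steps (Δt=1):
t=1.000: state=(1.428, 0.132)
t=2.000: state=(1.922, 0.421)
t=3.000: state=(1.865, 0.694)
t=4.000: state=(1.766, 0.927)
t=5.000: state=(1.666, 1.123)
t=6.000: state=(1.565, 1.286)
t=7.000: state=(1.463, 1.419)
t=8.000: state=(1.359, 1.525)
t=9.000: state=(1.251, 1.607)
t=10.000: state=(1.134, 1.667)
t=11.000: state=(1.003, 1.706)
t=12.000: state=(0.844, 1.723)
t=13.000: state=(0.622, 1.715)
t=14.000: state=(0.235, 1.673)
t=15.000: state=(-0.619, 1.564)
t=16.000: state=(-1.680, 1.337)
t=16.140: state=(-1.744, 1.298)
largest grid value and its neighbours: w(12.200)=1.72327, w(12.220)=1.72327, w(12.240)=1.72327
parabola through these three points peaks at t≈12.229 with w≈1.72328

max w = 1.723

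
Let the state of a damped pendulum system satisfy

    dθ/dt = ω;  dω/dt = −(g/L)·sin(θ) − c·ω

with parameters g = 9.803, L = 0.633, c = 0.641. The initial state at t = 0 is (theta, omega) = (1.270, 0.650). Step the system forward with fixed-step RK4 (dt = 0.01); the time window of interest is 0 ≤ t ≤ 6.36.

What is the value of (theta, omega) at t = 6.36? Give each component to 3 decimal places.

(theta, omega) = (0.079, 0.533)

t=0.000: state=(1.270, 0.650)
step 1 (dt=0.01): k1=(0.650, -15.208), k2=(0.574, -15.174), k3=(0.574, -15.172), k4=(0.498, -15.137); state += dt/6·(k1+2k2+2k3+k4)
t=0.010: state=(1.276, 0.498)
t=0.020: state=(1.280, 0.347)
t=0.030: state=(1.283, 0.197)
continuing one RK4 step at a time; state shown every 25 steps (Δt=0.25):
t=0.250: state=(0.986, -2.761)
t=0.500: state=(0.057, -4.118)
t=0.750: state=(-0.777, -2.110)
t=1.000: state=(-0.908, 1.024)
t=1.250: state=(-0.356, 3.058)
t=1.500: state=(0.392, 2.460)
t=1.750: state=(0.720, 0.051)
t=2.000: state=(0.446, -2.039)
t=2.250: state=(-0.139, -2.264)
t=2.500: state=(-0.526, -0.636)
t=2.750: state=(-0.438, 1.236)
t=3.000: state=(-0.013, 1.874)
t=3.250: state=(0.359, 0.894)
t=3.500: state=(0.386, -0.650)
t=3.750: state=(0.098, -1.453)
t=4.000: state=(-0.228, -0.954)
t=4.250: state=(-0.319, 0.245)
t=4.500: state=(-0.138, 1.070)
t=4.750: state=(0.130, 0.900)
t=5.000: state=(0.251, 0.018)
t=5.250: state=(0.149, -0.748)
t=5.500: state=(-0.060, -0.789)
t=5.750: state=(-0.189, -0.176)
t=6.000: state=(-0.144, 0.490)
t=6.250: state=(0.013, 0.656)
t=6.360: state=(0.079, 0.533)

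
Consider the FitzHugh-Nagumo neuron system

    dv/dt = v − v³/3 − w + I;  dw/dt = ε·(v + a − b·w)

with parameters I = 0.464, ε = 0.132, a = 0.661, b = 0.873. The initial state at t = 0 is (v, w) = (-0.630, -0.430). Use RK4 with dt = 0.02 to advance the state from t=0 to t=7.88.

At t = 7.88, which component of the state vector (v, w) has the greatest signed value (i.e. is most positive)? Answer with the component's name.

largest component: v

t=0.000: state=(-0.630, -0.430)
step 1 (dt=0.02): k1=(0.347, 0.054), k2=(0.349, 0.054), k3=(0.349, 0.054), k4=(0.351, 0.054); state += dt/6·(k1+2k2+2k3+k4)
t=0.020: state=(-0.623, -0.429)
t=0.040: state=(-0.616, -0.428)
t=0.060: state=(-0.609, -0.427)
continuing one RK4 step at a time; state shown every 25 steps (Δt=0.5):
t=0.500: state=(-0.432, -0.398)
t=1.000: state=(-0.158, -0.353)
t=1.500: state=(0.252, -0.288)
t=2.000: state=(0.839, -0.195)
t=2.500: state=(1.441, -0.068)
t=3.000: state=(1.758, 0.083)
t=3.500: state=(1.830, 0.237)
t=4.000: state=(1.808, 0.383)
t=4.500: state=(1.759, 0.518)
t=5.000: state=(1.702, 0.642)
t=5.500: state=(1.641, 0.756)
t=6.000: state=(1.578, 0.859)
t=6.500: state=(1.514, 0.953)
t=7.000: state=(1.447, 1.037)
t=7.500: state=(1.378, 1.112)
t=7.880: state=(1.323, 1.163)
compare at T: v=1.323, w=1.163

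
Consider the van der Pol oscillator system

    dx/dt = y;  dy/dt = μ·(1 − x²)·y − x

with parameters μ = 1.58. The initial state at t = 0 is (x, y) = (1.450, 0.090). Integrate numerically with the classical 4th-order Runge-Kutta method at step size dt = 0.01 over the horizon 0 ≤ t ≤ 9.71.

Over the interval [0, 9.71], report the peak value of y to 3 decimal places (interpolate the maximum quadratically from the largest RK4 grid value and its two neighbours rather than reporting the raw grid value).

t=0.000: state=(1.450, 0.090)
step 1 (dt=0.01): k1=(0.090, -1.607), k2=(0.082, -1.593), k3=(0.082, -1.593), k4=(0.074, -1.580); state += dt/6·(k1+2k2+2k3+k4)
t=0.010: state=(1.451, 0.074)
t=0.020: state=(1.451, 0.058)
t=0.030: state=(1.452, 0.043)
continuing one RK4 step at a time; state shown every 50 steps (Δt=0.5):
t=0.500: state=(1.341, -0.456)
t=1.000: state=(1.019, -0.850)
t=1.500: state=(0.428, -1.646)
t=2.000: state=(-0.800, -3.217)
t=2.500: state=(-1.931, -0.738)
t=3.000: state=(-1.946, 0.314)
t=3.500: state=(-1.743, 0.470)
t=4.000: state=(-1.477, 0.605)
t=4.500: state=(-1.118, 0.866)
t=5.000: state=(-0.544, 1.550)
t=5.500: state=(0.620, 3.197)
t=6.000: state=(1.902, 1.041)
t=6.500: state=(1.977, -0.282)
t=7.000: state=(1.785, -0.453)
t=7.500: state=(1.529, -0.577)
t=8.000: state=(1.191, -0.803)
t=8.500: state=(0.673, -1.369)
t=9.000: state=(-0.350, -2.916)
t=9.500: state=(-1.785, -1.650)
t=9.710: state=(-1.989, -0.423)
largest grid value and its neighbours: y(5.580)=3.31483, y(5.590)=3.31593, y(5.600)=3.31353
parabola through these three points peaks at t≈5.588 with y≈3.31599

max y = 3.316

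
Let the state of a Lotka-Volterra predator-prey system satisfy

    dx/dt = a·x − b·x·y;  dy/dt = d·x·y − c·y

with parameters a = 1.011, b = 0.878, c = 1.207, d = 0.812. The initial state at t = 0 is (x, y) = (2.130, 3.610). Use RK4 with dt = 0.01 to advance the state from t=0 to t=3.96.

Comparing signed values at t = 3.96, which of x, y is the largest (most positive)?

t=0.000: state=(2.130, 3.610)
step 1 (dt=0.01): k1=(-4.598, 1.886), k2=(-4.566, 1.824), k3=(-4.565, 1.824), k4=(-4.533, 1.761); state += dt/6·(k1+2k2+2k3+k4)
t=0.010: state=(2.084, 3.628)
t=0.020: state=(2.039, 3.645)
t=0.030: state=(1.995, 3.661)
continuing one RK4 step at a time; state shown every 20 steps (Δt=0.2):
t=0.200: state=(1.357, 3.748)
t=0.400: state=(0.874, 3.517)
t=0.600: state=(0.597, 3.107)
t=0.800: state=(0.441, 2.652)
t=1.000: state=(0.352, 2.221)
t=1.200: state=(0.302, 1.839)
t=1.400: state=(0.276, 1.513)
t=1.600: state=(0.265, 1.242)
t=1.800: state=(0.266, 1.019)
t=2.000: state=(0.277, 0.836)
t=2.200: state=(0.297, 0.688)
t=2.400: state=(0.326, 0.568)
t=2.600: state=(0.364, 0.472)
t=2.800: state=(0.413, 0.395)
t=3.000: state=(0.474, 0.333)
t=3.200: state=(0.550, 0.285)
t=3.400: state=(0.643, 0.246)
t=3.600: state=(0.756, 0.217)
t=3.800: state=(0.892, 0.194)
t=3.960: state=(1.021, 0.181)
compare at T: x=1.021, y=0.181

largest component: x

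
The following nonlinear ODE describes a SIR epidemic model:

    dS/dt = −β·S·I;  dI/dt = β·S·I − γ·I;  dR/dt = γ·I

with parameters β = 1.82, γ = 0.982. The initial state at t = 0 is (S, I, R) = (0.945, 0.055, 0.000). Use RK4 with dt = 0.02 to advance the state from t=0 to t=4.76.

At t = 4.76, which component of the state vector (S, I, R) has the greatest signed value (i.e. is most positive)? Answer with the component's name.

largest component: R

t=0.000: state=(0.945, 0.055, 0.000)
step 1 (dt=0.02): k1=(-0.095, 0.041, 0.054), k2=(-0.095, 0.041, 0.054), k3=(-0.095, 0.041, 0.054), k4=(-0.096, 0.041, 0.055); state += dt/6·(k1+2k2+2k3+k4)
t=0.020: state=(0.943, 0.056, 0.001)
t=0.040: state=(0.941, 0.057, 0.002)
t=0.060: state=(0.939, 0.057, 0.003)
continuing one RK4 step at a time; state shown every 10 steps (Δt=0.2):
t=0.200: state=(0.925, 0.064, 0.012)
t=0.400: state=(0.902, 0.073, 0.025)
t=0.600: state=(0.877, 0.083, 0.040)
t=0.800: state=(0.849, 0.093, 0.058)
t=1.000: state=(0.820, 0.104, 0.077)
t=1.200: state=(0.788, 0.114, 0.098)
t=1.400: state=(0.754, 0.124, 0.122)
t=1.600: state=(0.720, 0.133, 0.147)
t=1.800: state=(0.685, 0.141, 0.174)
t=2.000: state=(0.649, 0.148, 0.202)
t=2.200: state=(0.615, 0.153, 0.232)
t=2.400: state=(0.581, 0.157, 0.262)
t=2.600: state=(0.549, 0.158, 0.293)
t=2.800: state=(0.518, 0.158, 0.324)
t=3.000: state=(0.489, 0.156, 0.355)
t=3.200: state=(0.463, 0.152, 0.385)
t=3.400: state=(0.438, 0.147, 0.415)
t=3.600: state=(0.416, 0.141, 0.443)
t=3.800: state=(0.395, 0.134, 0.470)
t=4.000: state=(0.377, 0.127, 0.496)
t=4.200: state=(0.360, 0.119, 0.520)
t=4.400: state=(0.346, 0.112, 0.543)
t=4.600: state=(0.332, 0.104, 0.564)
t=4.760: state=(0.323, 0.098, 0.580)
compare at T: S=0.323, I=0.098, R=0.580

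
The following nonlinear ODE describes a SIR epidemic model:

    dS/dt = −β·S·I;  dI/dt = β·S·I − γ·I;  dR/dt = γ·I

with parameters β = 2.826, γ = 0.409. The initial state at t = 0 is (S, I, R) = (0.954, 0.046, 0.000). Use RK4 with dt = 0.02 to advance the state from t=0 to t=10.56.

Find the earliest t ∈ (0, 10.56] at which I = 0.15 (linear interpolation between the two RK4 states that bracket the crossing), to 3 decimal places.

t = 0.552

t=0.000: state=(0.954, 0.046, 0.000)
step 1 (dt=0.02): k1=(-0.124, 0.105, 0.019), k2=(-0.127, 0.107, 0.019), k3=(-0.127, 0.107, 0.019), k4=(-0.129, 0.110, 0.020); state += dt/6·(k1+2k2+2k3+k4)
t=0.020: state=(0.951, 0.048, 0.000)
t=0.040: state=(0.949, 0.050, 0.001)
t=0.060: state=(0.946, 0.053, 0.001)
continuing one RK4 step at a time; state shown every 25 steps (Δt=0.5):
t=0.500: state=(0.847, 0.135, 0.017)
t=0.540: state=(0.834, 0.147, 0.019)
next step: t=0.560: state=(0.827, 0.152, 0.021) — I has crossed 0.15
linear interpolation between t=0.540 (0.14655) and t=0.560 (0.15234) → t≈0.552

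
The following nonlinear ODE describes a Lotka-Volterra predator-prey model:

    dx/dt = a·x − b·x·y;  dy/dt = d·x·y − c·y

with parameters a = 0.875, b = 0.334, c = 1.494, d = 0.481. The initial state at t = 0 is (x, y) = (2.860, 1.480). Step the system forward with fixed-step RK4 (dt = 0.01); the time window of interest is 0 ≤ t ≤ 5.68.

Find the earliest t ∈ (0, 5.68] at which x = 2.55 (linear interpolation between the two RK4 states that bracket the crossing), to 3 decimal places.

t=0.000: state=(2.860, 1.480)
step 1 (dt=0.01): k1=(1.089, -0.175), k2=(1.092, -0.171), k3=(1.092, -0.171), k4=(1.095, -0.167); state += dt/6·(k1+2k2+2k3+k4)
t=0.010: state=(2.871, 1.478)
t=0.020: state=(2.882, 1.477)
t=0.030: state=(2.893, 1.475)
continuing one RK4 step at a time; state shown every 20 steps (Δt=0.2):
t=0.200: state=(3.089, 1.461)
t=0.400: state=(3.336, 1.476)
t=0.600: state=(3.596, 1.528)
t=0.800: state=(3.857, 1.622)
t=1.000: state=(4.104, 1.765)
t=1.200: state=(4.318, 1.963)
t=1.400: state=(4.474, 2.224)
t=1.600: state=(4.546, 2.547)
t=1.800: state=(4.512, 2.924)
t=2.000: state=(4.363, 3.326)
t=2.200: state=(4.107, 3.711)
t=2.400: state=(3.777, 4.023)
t=2.600: state=(3.414, 4.218)
t=2.800: state=(3.061, 4.270)
t=3.000: state=(2.747, 4.186)
t=3.140: state=(2.560, 4.060)
next step: t=3.150: state=(2.548, 4.049) — x has crossed 2.55
linear interpolation between t=3.140 (2.55981) and t=3.150 (2.54758) → t≈3.148

t = 3.148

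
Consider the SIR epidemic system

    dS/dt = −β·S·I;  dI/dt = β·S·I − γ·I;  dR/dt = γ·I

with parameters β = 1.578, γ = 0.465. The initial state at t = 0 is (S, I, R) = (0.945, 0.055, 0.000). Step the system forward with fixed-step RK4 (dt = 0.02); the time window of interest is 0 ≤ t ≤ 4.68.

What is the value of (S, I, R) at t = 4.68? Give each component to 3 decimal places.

(S, I, R) = (0.143, 0.301, 0.556)

t=0.000: state=(0.945, 0.055, 0.000)
step 1 (dt=0.02): k1=(-0.082, 0.056, 0.026), k2=(-0.083, 0.057, 0.026), k3=(-0.083, 0.057, 0.026), k4=(-0.084, 0.057, 0.026); state += dt/6·(k1+2k2+2k3+k4)
t=0.020: state=(0.943, 0.056, 0.001)
t=0.040: state=(0.942, 0.057, 0.001)
t=0.060: state=(0.940, 0.058, 0.002)
continuing one RK4 step at a time; state shown every 10 steps (Δt=0.2):
t=0.200: state=(0.927, 0.067, 0.006)
t=0.400: state=(0.905, 0.082, 0.013)
t=0.600: state=(0.880, 0.099, 0.021)
t=0.800: state=(0.850, 0.119, 0.031)
t=1.000: state=(0.816, 0.141, 0.043)
t=1.200: state=(0.778, 0.165, 0.057)
t=1.400: state=(0.736, 0.191, 0.074)
t=1.600: state=(0.690, 0.217, 0.093)
t=1.800: state=(0.641, 0.244, 0.114)
t=2.000: state=(0.591, 0.271, 0.138)
t=2.200: state=(0.541, 0.295, 0.165)
t=2.400: state=(0.491, 0.316, 0.193)
t=2.600: state=(0.443, 0.334, 0.223)
t=2.800: state=(0.398, 0.347, 0.255)
t=3.000: state=(0.356, 0.356, 0.288)
t=3.200: state=(0.318, 0.361, 0.321)
t=3.400: state=(0.284, 0.362, 0.355)
t=3.600: state=(0.253, 0.359, 0.388)
t=3.800: state=(0.226, 0.352, 0.421)
t=4.000: state=(0.203, 0.344, 0.454)
t=4.200: state=(0.182, 0.333, 0.485)
t=4.400: state=(0.164, 0.320, 0.516)
t=4.600: state=(0.149, 0.307, 0.545)
t=4.680: state=(0.143, 0.301, 0.556)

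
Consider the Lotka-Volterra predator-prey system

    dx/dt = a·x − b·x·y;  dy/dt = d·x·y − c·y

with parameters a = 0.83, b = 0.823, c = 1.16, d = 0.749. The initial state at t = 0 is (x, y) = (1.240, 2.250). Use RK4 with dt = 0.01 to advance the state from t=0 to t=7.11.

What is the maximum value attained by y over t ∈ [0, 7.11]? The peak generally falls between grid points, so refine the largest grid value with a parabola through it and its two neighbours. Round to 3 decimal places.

max y = 2.308

t=0.000: state=(1.240, 2.250)
step 1 (dt=0.01): k1=(-1.267, -0.520), k2=(-1.258, -0.530), k3=(-1.258, -0.530), k4=(-1.249, -0.540); state += dt/6·(k1+2k2+2k3+k4)
t=0.010: state=(1.227, 2.245)
t=0.020: state=(1.215, 2.239)
t=0.030: state=(1.203, 2.234)
continuing one RK4 step at a time; state shown every 25 steps (Δt=0.25):
t=0.250: state=(0.977, 2.069)
t=0.500: state=(0.805, 1.827)
t=0.750: state=(0.698, 1.572)
t=1.000: state=(0.638, 1.332)
t=1.250: state=(0.610, 1.120)
t=1.500: state=(0.608, 0.939)
t=1.750: state=(0.626, 0.788)
t=2.000: state=(0.664, 0.665)
t=2.250: state=(0.720, 0.567)
t=2.500: state=(0.795, 0.489)
t=2.750: state=(0.891, 0.428)
t=3.000: state=(1.009, 0.382)
t=3.250: state=(1.152, 0.350)
t=3.500: state=(1.322, 0.330)
t=3.750: state=(1.521, 0.322)
t=4.000: state=(1.752, 0.327)
t=4.250: state=(2.011, 0.348)
t=4.500: state=(2.295, 0.390)
t=4.750: state=(2.589, 0.461)
t=5.000: state=(2.867, 0.575)
t=5.250: state=(3.081, 0.752)
t=5.500: state=(3.167, 1.013)
t=5.750: state=(3.057, 1.362)
t=6.000: state=(2.729, 1.758)
t=6.250: state=(2.254, 2.100)
t=6.500: state=(1.761, 2.287)
t=6.750: state=(1.350, 2.285)
t=7.000: state=(1.052, 2.138)
t=7.110: state=(0.954, 2.043)
largest grid value and its neighbours: y(6.610)=2.30794, y(6.620)=2.30810, y(6.630)=2.30798
parabola through these three points peaks at t≈6.621 with y≈2.30810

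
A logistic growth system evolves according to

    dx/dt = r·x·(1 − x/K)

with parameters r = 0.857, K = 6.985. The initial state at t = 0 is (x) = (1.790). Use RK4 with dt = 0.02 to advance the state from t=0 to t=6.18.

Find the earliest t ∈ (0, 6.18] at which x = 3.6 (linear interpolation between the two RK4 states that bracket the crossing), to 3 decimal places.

t = 1.315

t=0.000: state=(1.790)
step 1 (dt=0.02): k1=(1.141), k2=(1.146), k3=(1.146), k4=(1.150); state += dt/6·(k1+2k2+2k3+k4)
t=0.020: state=(1.813)
t=0.040: state=(1.836)
t=0.060: state=(1.859)
continuing one RK4 step at a time; state shown every 10 steps (Δt=0.2):
t=0.200: state=(2.028)
t=0.400: state=(2.283)
t=0.600: state=(2.553)
t=0.800: state=(2.837)
t=1.000: state=(3.130)
t=1.200: state=(3.428)
t=1.300: state=(3.577)
next step: t=1.320: state=(3.607) — x has crossed 3.6
linear interpolation between t=1.300 (3.57738) and t=1.320 (3.60729) → t≈1.315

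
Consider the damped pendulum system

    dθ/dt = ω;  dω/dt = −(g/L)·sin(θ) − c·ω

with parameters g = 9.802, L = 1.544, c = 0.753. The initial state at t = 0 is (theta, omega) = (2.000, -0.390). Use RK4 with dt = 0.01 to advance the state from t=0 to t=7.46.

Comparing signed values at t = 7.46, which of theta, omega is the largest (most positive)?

t=0.000: state=(2.000, -0.390)
step 1 (dt=0.01): k1=(-0.390, -5.479), k2=(-0.417, -5.463), k3=(-0.417, -5.464), k4=(-0.445, -5.449); state += dt/6·(k1+2k2+2k3+k4)
t=0.010: state=(1.996, -0.445)
t=0.020: state=(1.991, -0.499)
t=0.030: state=(1.986, -0.553)
continuing one RK4 step at a time; state shown every 25 steps (Δt=0.25):
t=0.250: state=(1.737, -1.692)
t=0.500: state=(1.167, -2.821)
t=0.750: state=(0.379, -3.319)
t=1.000: state=(-0.396, -2.701)
t=1.250: state=(-0.908, -1.328)
t=1.500: state=(-1.055, 0.127)
t=1.750: state=(-0.867, 1.307)
t=2.000: state=(-0.445, 1.967)
t=2.250: state=(0.054, 1.894)
t=2.500: state=(0.448, 1.182)
t=2.750: state=(0.624, 0.213)
t=3.000: state=(0.564, -0.653)
t=3.250: state=(0.326, -1.171)
t=3.500: state=(0.018, -1.212)
t=3.750: state=(-0.243, -0.824)
t=4.000: state=(-0.376, -0.222)
t=4.250: state=(-0.357, 0.350)
t=4.500: state=(-0.219, 0.708)
t=4.750: state=(-0.029, 0.762)
t=5.000: state=(0.139, 0.541)
t=5.250: state=(0.229, 0.171)
t=5.500: state=(0.225, -0.195)
t=5.750: state=(0.143, -0.431)
t=6.000: state=(0.025, -0.477)
t=6.250: state=(-0.081, -0.349)
t=6.500: state=(-0.141, -0.121)
t=6.750: state=(-0.141, 0.110)
t=7.000: state=(-0.092, 0.263)
t=7.250: state=(-0.020, 0.298)
t=7.460: state=(0.038, 0.241)
compare at T: theta=0.038, omega=0.241

largest component: omega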